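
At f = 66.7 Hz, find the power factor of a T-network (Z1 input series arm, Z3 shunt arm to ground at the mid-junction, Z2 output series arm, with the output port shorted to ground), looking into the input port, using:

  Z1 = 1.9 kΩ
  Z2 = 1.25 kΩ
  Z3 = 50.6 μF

Step 1 — Angular frequency: ω = 2π·f = 2π·66.7 = 419.1 rad/s.
Step 2 — Component impedances:
  Z1: Z = R = 1900 Ω
  Z2: Z = R = 1250 Ω
  Z3: Z = 1/(jωC) = -j/(ω·C) = 0 - j47.16 Ω
Step 3 — With the output port shorted to ground, the output series arm Z2 runs from the junction to ground; the shunt arm Z3 also runs from the junction to ground. They appear in parallel: Z3 || Z2 = 1.776 - j47.09 Ω.
Step 4 — Series with input arm Z1: Z_in = Z1 + (Z3 || Z2) = 1902 - j47.09 Ω = 1902∠-1.4° Ω.
Step 5 — Power factor: PF = cos(φ) = Re(Z)/|Z| = 1901.8/1902.4 = 0.9997.
Step 6 — Type: Im(Z) = -47.09 ⇒ leading (phase φ = -1.4°).

PF = 0.9997 (leading, φ = -1.4°)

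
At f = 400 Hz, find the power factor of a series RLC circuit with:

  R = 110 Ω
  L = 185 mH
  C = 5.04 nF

Step 1 — Angular frequency: ω = 2π·f = 2π·400 = 2513 rad/s.
Step 2 — Component impedances:
  R: Z = R = 110 Ω
  L: Z = jωL = j·2513·0.185 = 0 + j465 Ω
  C: Z = 1/(jωC) = -j/(ω·C) = 0 - j7.895e+04 Ω
Step 3 — Series combination: Z_total = R + L + C = 110 - j7.848e+04 Ω = 7.848e+04∠-89.9° Ω.
Step 4 — Power factor: PF = cos(φ) = Re(Z)/|Z| = 110/7.848e+04 = 0.001402.
Step 5 — Type: Im(Z) = -7.848e+04 ⇒ leading (phase φ = -89.9°).

PF = 0.001402 (leading, φ = -89.9°)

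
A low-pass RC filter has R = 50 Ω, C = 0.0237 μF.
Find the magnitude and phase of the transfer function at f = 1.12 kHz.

Step 1 — Angular frequency: ω = 2π·1120 = 7037 rad/s.
Step 2 — Transfer function: H(jω) = 1/(1 + jωRC).
Step 3 — Denominator: 1 + jωRC = 1 + j·7037·50·2.37e-08 = 1 + j0.008339.
Step 4 — H = 0.9999 - j0.008338.
Step 5 — Magnitude: |H| = 1 (-0.0 dB); phase: φ = -0.5°.

|H| = 1 (-0.0 dB), φ = -0.5°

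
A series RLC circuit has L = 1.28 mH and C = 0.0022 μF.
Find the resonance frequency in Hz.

Step 1 — Resonance condition Im(Z)=0 gives ω₀ = 1/√(LC).
Step 2 — ω₀ = 1/√(0.00128·2.2e-09) = 5.959e+05 rad/s.
Step 3 — f₀ = ω₀/(2π) = 9.484e+04 Hz.

f₀ = 9.484e+04 Hz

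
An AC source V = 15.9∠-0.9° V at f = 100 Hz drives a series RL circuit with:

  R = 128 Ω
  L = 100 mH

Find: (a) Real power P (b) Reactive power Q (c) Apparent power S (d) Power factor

Step 1 — Angular frequency: ω = 2π·f = 2π·100 = 628.3 rad/s.
Step 2 — Component impedances:
  R: Z = R = 128 Ω
  L: Z = jωL = j·628.3·0.1 = 0 + j62.83 Ω
Step 3 — Series combination: Z_total = R + L = 128 + j62.83 Ω = 142.6∠26.1° Ω.
Step 4 — Source phasor: V = 15.9∠-0.9° V = 15.9 - j0.2497 V.
Step 5 — Current: I = V / Z = 0.09932 - j0.0507 A = 0.1115∠-27.0° A.
Step 6 — Complex power: S = V·I* = 1.592 + j0.7813 VA.
Step 7 — Real power: P = Re(S) = 1.592 W.
Step 8 — Reactive power: Q = Im(S) = 0.7813 VAR.
Step 9 — Apparent power: |S| = 1.773 VA.
Step 10 — Power factor: PF = P/|S| = 0.8977 (lagging).

(a) P = 1.592 W  (b) Q = 0.7813 VAR  (c) S = 1.773 VA  (d) PF = 0.8977 (lagging)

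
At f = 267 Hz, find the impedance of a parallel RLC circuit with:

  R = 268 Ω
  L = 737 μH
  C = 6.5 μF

Step 1 — Angular frequency: ω = 2π·f = 2π·267 = 1678 rad/s.
Step 2 — Component impedances:
  R: Z = R = 268 Ω
  L: Z = jωL = j·1678·0.000737 = 0 + j1.236 Ω
  C: Z = 1/(jωC) = -j/(ω·C) = 0 - j91.71 Ω
Step 3 — Parallel combination: 1/Z_total = 1/R + 1/L + 1/C; Z_total = 0.005861 + j1.253 Ω = 1.253∠89.7° Ω.

Z = 0.005861 + j1.253 Ω = 1.253∠89.7° Ω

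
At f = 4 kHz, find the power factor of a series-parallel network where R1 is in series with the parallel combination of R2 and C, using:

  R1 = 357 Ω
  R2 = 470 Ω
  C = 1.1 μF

Step 1 — Angular frequency: ω = 2π·f = 2π·4000 = 2.513e+04 rad/s.
Step 2 — Component impedances:
  R1: Z = R = 357 Ω
  R2: Z = R = 470 Ω
  C: Z = 1/(jωC) = -j/(ω·C) = 0 - j36.17 Ω
Step 3 — Parallel branch: R2 || C = 1/(1/R2 + 1/C) = 2.767 - j35.96 Ω.
Step 4 — Series with R1: Z_total = R1 + (R2 || C) = 359.8 - j35.96 Ω = 361.6∠-5.7° Ω.
Step 5 — Power factor: PF = cos(φ) = Re(Z)/|Z| = 359.8/361.6 = 0.995.
Step 6 — Type: Im(Z) = -35.96 ⇒ leading (phase φ = -5.7°).

PF = 0.995 (leading, φ = -5.7°)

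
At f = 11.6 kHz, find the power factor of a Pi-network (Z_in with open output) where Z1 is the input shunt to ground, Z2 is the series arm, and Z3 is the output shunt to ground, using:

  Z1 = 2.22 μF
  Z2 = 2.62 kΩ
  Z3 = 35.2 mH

Step 1 — Angular frequency: ω = 2π·f = 2π·1.16e+04 = 7.288e+04 rad/s.
Step 2 — Component impedances:
  Z1: Z = 1/(jωC) = -j/(ω·C) = 0 - j6.18 Ω
  Z2: Z = R = 2620 Ω
  Z3: Z = jωL = j·7.288e+04·0.0352 = 0 + j2566 Ω
Step 3 — With open output, the series arm Z2 and the output shunt Z3 appear in series to ground: Z2 + Z3 = 2620 + j2566 Ω.
Step 4 — Parallel with input shunt Z1: Z_in = Z1 || (Z2 + Z3) = 0.00746 - j6.188 Ω = 6.188∠-89.9° Ω.
Step 5 — Power factor: PF = cos(φ) = Re(Z)/|Z| = 0.00746/6.188 = 0.001206.
Step 6 — Type: Im(Z) = -6.188 ⇒ leading (phase φ = -89.9°).

PF = 0.001206 (leading, φ = -89.9°)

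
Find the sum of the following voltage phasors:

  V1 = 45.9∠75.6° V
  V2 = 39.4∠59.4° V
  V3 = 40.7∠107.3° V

Step 1 — Convert each phasor to rectangular form:
  V1 = 45.9·(cos(75.6°) + j·sin(75.6°)) = 11.41 + j44.46 V
  V2 = 39.4·(cos(59.4°) + j·sin(59.4°)) = 20.06 + j33.91 V
  V3 = 40.7·(cos(107.3°) + j·sin(107.3°)) = -12.1 + j38.86 V
Step 2 — Sum components: V_total = 19.37 + j117.2 V.
Step 3 — Convert to polar: |V_total| = 118.8 V, ∠V_total = 80.6°.

V_total = 118.8∠80.6° V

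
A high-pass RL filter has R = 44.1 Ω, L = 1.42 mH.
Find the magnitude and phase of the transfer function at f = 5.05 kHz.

Step 1 — Angular frequency: ω = 2π·5050 = 3.173e+04 rad/s.
Step 2 — Transfer function: H(jω) = jωL/(R + jωL).
Step 3 — Numerator jωL = j·45.06; denominator R + jωL = 44.1 + j45.06.
Step 4 — H = 0.5107 + j0.4999.
Step 5 — Magnitude: |H| = 0.7147 (-2.9 dB); phase: φ = 44.4°.

|H| = 0.7147 (-2.9 dB), φ = 44.4°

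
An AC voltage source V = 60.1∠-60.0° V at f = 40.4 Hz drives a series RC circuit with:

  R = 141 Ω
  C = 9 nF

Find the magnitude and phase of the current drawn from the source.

Step 1 — Angular frequency: ω = 2π·f = 2π·40.4 = 253.8 rad/s.
Step 2 — Component impedances:
  R: Z = R = 141 Ω
  C: Z = 1/(jωC) = -j/(ω·C) = 0 - j4.377e+05 Ω
Step 3 — Series combination: Z_total = R + C = 141 - j4.377e+05 Ω = 4.377e+05∠-90.0° Ω.
Step 4 — Source phasor: V = 60.1∠-60.0° V = 30.05 - j52.05 V.
Step 5 — Ohm's law: I = V / Z_total = (30.05 - j52.05) / (141 - j4.377e+05) = 0.0001189 + j6.861e-05 A.
Step 6 — Convert to polar: |I| = 0.0001373 A, ∠I = 30.0°.

I = 0.0001373∠30.0° A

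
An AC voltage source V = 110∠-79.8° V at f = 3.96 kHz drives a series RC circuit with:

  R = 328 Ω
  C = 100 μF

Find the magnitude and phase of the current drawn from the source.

Step 1 — Angular frequency: ω = 2π·f = 2π·3960 = 2.488e+04 rad/s.
Step 2 — Component impedances:
  R: Z = R = 328 Ω
  C: Z = 1/(jωC) = -j/(ω·C) = 0 - j0.4019 Ω
Step 3 — Series combination: Z_total = R + C = 328 - j0.4019 Ω = 328∠-0.1° Ω.
Step 4 — Source phasor: V = 110∠-79.8° V = 19.48 - j108.3 V.
Step 5 — Ohm's law: I = V / Z_total = (19.48 - j108.3) / (328 - j0.4019) = 0.05979 - j0.33 A.
Step 6 — Convert to polar: |I| = 0.3354 A, ∠I = -79.7°.

I = 0.3354∠-79.7° A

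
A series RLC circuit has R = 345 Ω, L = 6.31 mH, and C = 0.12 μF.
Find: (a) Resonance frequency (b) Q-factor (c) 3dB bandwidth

Step 1 — Resonance condition Im(Z)=0 gives ω₀ = 1/√(LC).
Step 2 — ω₀ = 1/√(0.00631·1.2e-07) = 3.634e+04 rad/s.
Step 3 — f₀ = ω₀/(2π) = 5784 Hz.
Step 4 — Series Q: Q = ω₀L/R = 3.634e+04·0.00631/345 = 0.6647.
Step 5 — 3dB bandwidth: Δω = ω₀/Q = 5.468e+04 rad/s; BW = Δω/(2π) = 8702 Hz.

(a) f₀ = 5784 Hz  (b) Q = 0.6647  (c) BW = 8702 Hz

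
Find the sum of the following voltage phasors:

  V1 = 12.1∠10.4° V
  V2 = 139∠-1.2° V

Step 1 — Convert each phasor to rectangular form:
  V1 = 12.1·(cos(10.4°) + j·sin(10.4°)) = 11.9 + j2.184 V
  V2 = 139·(cos(-1.2°) + j·sin(-1.2°)) = 139 - j2.911 V
Step 2 — Sum components: V_total = 150.9 - j0.7267 V.
Step 3 — Convert to polar: |V_total| = 150.9 V, ∠V_total = -0.3°.

V_total = 150.9∠-0.3° V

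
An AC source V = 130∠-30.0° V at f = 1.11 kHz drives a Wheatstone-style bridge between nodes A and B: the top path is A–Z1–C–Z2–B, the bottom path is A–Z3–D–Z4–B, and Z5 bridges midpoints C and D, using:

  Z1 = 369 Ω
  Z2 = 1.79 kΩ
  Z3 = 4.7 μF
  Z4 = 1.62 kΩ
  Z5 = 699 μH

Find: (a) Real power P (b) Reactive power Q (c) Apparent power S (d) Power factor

Step 1 — Angular frequency: ω = 2π·f = 2π·1110 = 6974 rad/s.
Step 2 — Component impedances:
  Z1: Z = R = 369 Ω
  Z2: Z = R = 1790 Ω
  Z3: Z = 1/(jωC) = -j/(ω·C) = 0 - j30.51 Ω
  Z4: Z = R = 1620 Ω
  Z5: Z = jωL = j·6974·0.000699 = 0 + j4.875 Ω
Step 3 — Bridge requires nodal analysis (the Z5 bridge couples midpoints C and D, so the two paths cannot be reduced to a simple series/parallel combination). Setting node B to ground and injecting 1 A at node A, the 3-node admittance system at A, C, D solves to V_A = Z_AB = 852.5 - j29.26 Ω = 853∠-2.0° Ω.
Step 4 — Source phasor: V = 130∠-30.0° V = 112.6 - j65 V.
Step 5 — Current: I = V / Z = 0.1345 - j0.07163 A = 0.1524∠-28.0° A.
Step 6 — Complex power: S = V·I* = 19.8 - j0.6795 VA.
Step 7 — Real power: P = Re(S) = 19.8 W.
Step 8 — Reactive power: Q = Im(S) = -0.6795 VAR.
Step 9 — Apparent power: |S| = 19.81 VA.
Step 10 — Power factor: PF = P/|S| = 0.9994 (leading).

(a) P = 19.8 W  (b) Q = -0.6795 VAR  (c) S = 19.81 VA  (d) PF = 0.9994 (leading)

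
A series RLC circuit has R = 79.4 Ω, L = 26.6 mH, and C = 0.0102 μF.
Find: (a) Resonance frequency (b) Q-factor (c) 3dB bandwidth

Step 1 — Resonance: ω₀ = 1/√(LC) = 1/√(0.0266·1.02e-08) = 6.071e+04 rad/s.
Step 2 — f₀ = ω₀/(2π) = 9662 Hz.
Step 3 — Series Q: Q = ω₀L/R = 6.071e+04·0.0266/79.4 = 20.34.
Step 4 — Bandwidth: Δω = ω₀/Q = 2985 rad/s; BW = Δω/(2π) = 475.1 Hz.

(a) f₀ = 9662 Hz  (b) Q = 20.34  (c) BW = 475.1 Hz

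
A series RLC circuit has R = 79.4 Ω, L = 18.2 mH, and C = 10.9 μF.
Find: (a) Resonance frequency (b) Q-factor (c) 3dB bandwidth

Step 1 — Resonance condition Im(Z)=0 gives ω₀ = 1/√(LC).
Step 2 — ω₀ = 1/√(0.0182·1.09e-05) = 2245 rad/s.
Step 3 — f₀ = ω₀/(2π) = 357.3 Hz.
Step 4 — Series Q: Q = ω₀L/R = 2245·0.0182/79.4 = 0.5146.
Step 5 — 3dB bandwidth: Δω = ω₀/Q = 4363 rad/s; BW = Δω/(2π) = 694.3 Hz.

(a) f₀ = 357.3 Hz  (b) Q = 0.5146  (c) BW = 694.3 Hz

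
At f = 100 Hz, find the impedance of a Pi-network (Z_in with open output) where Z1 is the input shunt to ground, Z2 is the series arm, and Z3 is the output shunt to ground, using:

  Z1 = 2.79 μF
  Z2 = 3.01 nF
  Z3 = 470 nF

Step 1 — Angular frequency: ω = 2π·f = 2π·100 = 628.3 rad/s.
Step 2 — Component impedances:
  Z1: Z = 1/(jωC) = -j/(ω·C) = 0 - j570.4 Ω
  Z2: Z = 1/(jωC) = -j/(ω·C) = 0 - j5.288e+05 Ω
  Z3: Z = 1/(jωC) = -j/(ω·C) = 0 - j3386 Ω
Step 3 — With open output, the series arm Z2 and the output shunt Z3 appear in series to ground: Z2 + Z3 = 0 - j5.321e+05 Ω.
Step 4 — Parallel with input shunt Z1: Z_in = Z1 || (Z2 + Z3) = 0 - j569.8 Ω = 569.8∠-90.0° Ω.

Z = 0 - j569.8 Ω = 569.8∠-90.0° Ω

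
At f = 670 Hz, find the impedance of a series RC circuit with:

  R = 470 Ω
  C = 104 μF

Step 1 — Angular frequency: ω = 2π·f = 2π·670 = 4210 rad/s.
Step 2 — Component impedances:
  R: Z = R = 470 Ω
  C: Z = 1/(jωC) = -j/(ω·C) = 0 - j2.284 Ω
Step 3 — Series combination: Z_total = R + C = 470 - j2.284 Ω = 470∠-0.3° Ω.

Z = 470 - j2.284 Ω = 470∠-0.3° Ω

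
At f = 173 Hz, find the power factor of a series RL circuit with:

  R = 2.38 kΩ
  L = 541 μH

Step 1 — Angular frequency: ω = 2π·f = 2π·173 = 1087 rad/s.
Step 2 — Component impedances:
  R: Z = R = 2380 Ω
  L: Z = jωL = j·1087·0.000541 = 0 + j0.5881 Ω
Step 3 — Series combination: Z_total = R + L = 2380 + j0.5881 Ω = 2380∠0.0° Ω.
Step 4 — Power factor: PF = cos(φ) = Re(Z)/|Z| = 2380/2380 = 1.
Step 5 — Type: Im(Z) = 0.5881 ⇒ lagging (phase φ = 0.0°).

PF = 1 (lagging, φ = 0.0°)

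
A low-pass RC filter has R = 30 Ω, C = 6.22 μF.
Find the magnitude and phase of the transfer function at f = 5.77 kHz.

Step 1 — Angular frequency: ω = 2π·5770 = 3.625e+04 rad/s.
Step 2 — Transfer function: H(jω) = 1/(1 + jωRC).
Step 3 — Denominator: 1 + jωRC = 1 + j·3.625e+04·30·6.22e-06 = 1 + j6.765.
Step 4 — H = 0.02138 - j0.1447.
Step 5 — Magnitude: |H| = 0.1462 (-16.7 dB); phase: φ = -81.6°.

|H| = 0.1462 (-16.7 dB), φ = -81.6°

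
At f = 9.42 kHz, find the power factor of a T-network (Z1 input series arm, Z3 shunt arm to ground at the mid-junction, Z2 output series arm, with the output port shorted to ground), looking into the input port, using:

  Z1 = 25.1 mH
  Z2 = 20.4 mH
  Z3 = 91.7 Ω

Step 1 — Angular frequency: ω = 2π·f = 2π·9420 = 5.919e+04 rad/s.
Step 2 — Component impedances:
  Z1: Z = jωL = j·5.919e+04·0.0251 = 0 + j1486 Ω
  Z2: Z = jωL = j·5.919e+04·0.0204 = 0 + j1207 Ω
  Z3: Z = R = 91.7 Ω
Step 3 — With the output port shorted to ground, the output series arm Z2 runs from the junction to ground; the shunt arm Z3 also runs from the junction to ground. They appear in parallel: Z3 || Z2 = 91.17 + j6.924 Ω.
Step 4 — Series with input arm Z1: Z_in = Z1 + (Z3 || Z2) = 91.17 + j1493 Ω = 1495∠86.5° Ω.
Step 5 — Power factor: PF = cos(φ) = Re(Z)/|Z| = 91.174/1495.3 = 0.06097.
Step 6 — Type: Im(Z) = 1493 ⇒ lagging (phase φ = 86.5°).

PF = 0.06097 (lagging, φ = 86.5°)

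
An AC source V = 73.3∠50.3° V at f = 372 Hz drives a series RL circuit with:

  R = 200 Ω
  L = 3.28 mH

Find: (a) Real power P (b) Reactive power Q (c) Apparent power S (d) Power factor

Step 1 — Angular frequency: ω = 2π·f = 2π·372 = 2337 rad/s.
Step 2 — Component impedances:
  R: Z = R = 200 Ω
  L: Z = jωL = j·2337·0.00328 = 0 + j7.666 Ω
Step 3 — Series combination: Z_total = R + L = 200 + j7.666 Ω = 200.1∠2.2° Ω.
Step 4 — Source phasor: V = 73.3∠50.3° V = 46.82 + j56.4 V.
Step 5 — Current: I = V / Z = 0.2446 + j0.2726 A = 0.3662∠48.1° A.
Step 6 — Complex power: S = V·I* = 26.83 + j1.028 VA.
Step 7 — Real power: P = Re(S) = 26.83 W.
Step 8 — Reactive power: Q = Im(S) = 1.028 VAR.
Step 9 — Apparent power: |S| = 26.84 VA.
Step 10 — Power factor: PF = P/|S| = 0.9993 (lagging).

(a) P = 26.83 W  (b) Q = 1.028 VAR  (c) S = 26.84 VA  (d) PF = 0.9993 (lagging)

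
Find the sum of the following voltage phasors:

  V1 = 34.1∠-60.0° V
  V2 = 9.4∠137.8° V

Step 1 — Convert each phasor to rectangular form:
  V1 = 34.1·(cos(-60.0°) + j·sin(-60.0°)) = 17.05 - j29.53 V
  V2 = 9.4·(cos(137.8°) + j·sin(137.8°)) = -6.964 + j6.314 V
Step 2 — Sum components: V_total = 10.09 - j23.22 V.
Step 3 — Convert to polar: |V_total| = 25.31 V, ∠V_total = -66.5°.

V_total = 25.31∠-66.5° V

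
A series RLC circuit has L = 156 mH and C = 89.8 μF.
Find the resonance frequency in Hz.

Step 1 — Resonance condition Im(Z)=0 gives ω₀ = 1/√(LC).
Step 2 — ω₀ = 1/√(0.156·8.98e-05) = 267.2 rad/s.
Step 3 — f₀ = ω₀/(2π) = 42.52 Hz.

f₀ = 42.52 Hz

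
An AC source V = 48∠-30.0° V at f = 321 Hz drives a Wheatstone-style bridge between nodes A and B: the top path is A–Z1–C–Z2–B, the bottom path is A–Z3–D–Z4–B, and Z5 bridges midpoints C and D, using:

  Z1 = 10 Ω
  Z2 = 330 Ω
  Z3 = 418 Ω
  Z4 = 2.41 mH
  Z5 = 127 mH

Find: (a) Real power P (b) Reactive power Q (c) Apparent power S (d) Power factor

Step 1 — Angular frequency: ω = 2π·f = 2π·321 = 2017 rad/s.
Step 2 — Component impedances:
  Z1: Z = R = 10 Ω
  Z2: Z = R = 330 Ω
  Z3: Z = R = 418 Ω
  Z4: Z = jωL = j·2017·0.00241 = 0 + j4.861 Ω
  Z5: Z = jωL = j·2017·0.127 = 0 + j256.1 Ω
Step 3 — Bridge requires nodal analysis (the Z5 bridge couples midpoints C and D, so the two paths cannot be reduced to a simple series/parallel combination). Setting node B to ground and injecting 1 A at node A, the 3-node admittance system at A, C, D solves to V_A = Z_AB = 127.6 + j86.18 Ω = 154∠34.0° Ω.
Step 4 — Source phasor: V = 48∠-30.0° V = 41.57 - j24 V.
Step 5 — Current: I = V / Z = 0.1365 - j0.2802 A = 0.3117∠-64.0° A.
Step 6 — Complex power: S = V·I* = 12.4 + j8.372 VA.
Step 7 — Real power: P = Re(S) = 12.4 W.
Step 8 — Reactive power: Q = Im(S) = 8.372 VAR.
Step 9 — Apparent power: |S| = 14.96 VA.
Step 10 — Power factor: PF = P/|S| = 0.8288 (lagging).

(a) P = 12.4 W  (b) Q = 8.372 VAR  (c) S = 14.96 VA  (d) PF = 0.8288 (lagging)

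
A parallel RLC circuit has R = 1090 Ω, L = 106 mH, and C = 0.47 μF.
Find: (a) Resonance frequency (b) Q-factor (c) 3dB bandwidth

Step 1 — Resonance: ω₀ = 1/√(LC) = 1/√(0.106·4.7e-07) = 4480 rad/s.
Step 2 — f₀ = ω₀/(2π) = 713 Hz.
Step 3 — Parallel Q: Q = R/(ω₀L) = 1090/(4480·0.106) = 2.295.
Step 4 — Bandwidth: Δω = ω₀/Q = 1952 rad/s; BW = Δω/(2π) = 310.7 Hz.

(a) f₀ = 713 Hz  (b) Q = 2.295  (c) BW = 310.7 Hz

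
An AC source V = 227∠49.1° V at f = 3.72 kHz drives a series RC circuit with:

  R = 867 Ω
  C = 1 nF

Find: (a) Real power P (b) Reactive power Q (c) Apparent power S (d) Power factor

Step 1 — Angular frequency: ω = 2π·f = 2π·3720 = 2.337e+04 rad/s.
Step 2 — Component impedances:
  R: Z = R = 867 Ω
  C: Z = 1/(jωC) = -j/(ω·C) = 0 - j4.278e+04 Ω
Step 3 — Series combination: Z_total = R + C = 867 - j4.278e+04 Ω = 4.279e+04∠-88.8° Ω.
Step 4 — Source phasor: V = 227∠49.1° V = 148.6 + j171.6 V.
Step 5 — Current: I = V / Z = -0.003938 + j0.003554 A = 0.005305∠137.9° A.
Step 6 — Complex power: S = V·I* = 0.0244 - j1.204 VA.
Step 7 — Real power: P = Re(S) = 0.0244 W.
Step 8 — Reactive power: Q = Im(S) = -1.204 VAR.
Step 9 — Apparent power: |S| = 1.204 VA.
Step 10 — Power factor: PF = P/|S| = 0.02026 (leading).

(a) P = 0.0244 W  (b) Q = -1.204 VAR  (c) S = 1.204 VA  (d) PF = 0.02026 (leading)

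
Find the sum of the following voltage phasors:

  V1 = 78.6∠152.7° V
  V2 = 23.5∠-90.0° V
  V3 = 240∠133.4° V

Step 1 — Convert each phasor to rectangular form:
  V1 = 78.6·(cos(152.7°) + j·sin(152.7°)) = -69.85 + j36.05 V
  V2 = 23.5·(cos(-90.0°) + j·sin(-90.0°)) = 0 - j23.5 V
  V3 = 240·(cos(133.4°) + j·sin(133.4°)) = -164.9 + j174.4 V
Step 2 — Sum components: V_total = -234.7 + j186.9 V.
Step 3 — Convert to polar: |V_total| = 300.1 V, ∠V_total = 141.5°.

V_total = 300.1∠141.5° V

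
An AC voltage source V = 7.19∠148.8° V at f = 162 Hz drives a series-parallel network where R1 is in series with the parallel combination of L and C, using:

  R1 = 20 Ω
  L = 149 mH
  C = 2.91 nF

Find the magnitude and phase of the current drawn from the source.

Step 1 — Angular frequency: ω = 2π·f = 2π·162 = 1018 rad/s.
Step 2 — Component impedances:
  R1: Z = R = 20 Ω
  L: Z = jωL = j·1018·0.149 = 0 + j151.7 Ω
  C: Z = 1/(jωC) = -j/(ω·C) = 0 - j3.376e+05 Ω
Step 3 — Parallel branch: L || C = 1/(1/L + 1/C) = 0 + j151.7 Ω.
Step 4 — Series with R1: Z_total = R1 + (L || C) = 20 + j151.7 Ω = 153∠82.5° Ω.
Step 5 — Source phasor: V = 7.19∠148.8° V = -6.15 + j3.725 V.
Step 6 — Ohm's law: I = V / Z_total = (-6.15 + j3.725) / (20 + j151.7) = 0.01888 + j0.04302 A.
Step 7 — Convert to polar: |I| = 0.04698 A, ∠I = 66.3°.

I = 0.04698∠66.3° A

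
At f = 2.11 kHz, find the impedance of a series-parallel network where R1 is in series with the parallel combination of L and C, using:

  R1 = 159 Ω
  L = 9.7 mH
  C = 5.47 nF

Step 1 — Angular frequency: ω = 2π·f = 2π·2110 = 1.326e+04 rad/s.
Step 2 — Component impedances:
  R1: Z = R = 159 Ω
  L: Z = jωL = j·1.326e+04·0.0097 = 0 + j128.6 Ω
  C: Z = 1/(jωC) = -j/(ω·C) = 0 - j1.379e+04 Ω
Step 3 — Parallel branch: L || C = 1/(1/L + 1/C) = 0 + j129.8 Ω.
Step 4 — Series with R1: Z_total = R1 + (L || C) = 159 + j129.8 Ω = 205.3∠39.2° Ω.

Z = 159 + j129.8 Ω = 205.3∠39.2° Ω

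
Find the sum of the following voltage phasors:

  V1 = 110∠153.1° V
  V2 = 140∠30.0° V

Step 1 — Convert each phasor to rectangular form:
  V1 = 110·(cos(153.1°) + j·sin(153.1°)) = -98.1 + j49.77 V
  V2 = 140·(cos(30.0°) + j·sin(30.0°)) = 121.2 + j70 V
Step 2 — Sum components: V_total = 23.15 + j119.8 V.
Step 3 — Convert to polar: |V_total| = 122 V, ∠V_total = 79.1°.

V_total = 122∠79.1° V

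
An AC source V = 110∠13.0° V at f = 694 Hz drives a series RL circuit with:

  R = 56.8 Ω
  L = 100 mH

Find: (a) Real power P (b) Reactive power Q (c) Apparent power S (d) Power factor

Step 1 — Angular frequency: ω = 2π·f = 2π·694 = 4361 rad/s.
Step 2 — Component impedances:
  R: Z = R = 56.8 Ω
  L: Z = jωL = j·4361·0.1 = 0 + j436.1 Ω
Step 3 — Series combination: Z_total = R + L = 56.8 + j436.1 Ω = 439.7∠82.6° Ω.
Step 4 — Source phasor: V = 110∠13.0° V = 107.2 + j24.74 V.
Step 5 — Current: I = V / Z = 0.08728 - j0.2344 A = 0.2501∠-69.6° A.
Step 6 — Complex power: S = V·I* = 3.554 + j27.29 VA.
Step 7 — Real power: P = Re(S) = 3.554 W.
Step 8 — Reactive power: Q = Im(S) = 27.29 VAR.
Step 9 — Apparent power: |S| = 27.52 VA.
Step 10 — Power factor: PF = P/|S| = 0.1292 (lagging).

(a) P = 3.554 W  (b) Q = 27.29 VAR  (c) S = 27.52 VA  (d) PF = 0.1292 (lagging)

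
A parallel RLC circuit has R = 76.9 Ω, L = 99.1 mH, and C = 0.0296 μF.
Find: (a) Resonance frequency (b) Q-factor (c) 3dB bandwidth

Step 1 — Resonance: ω₀ = 1/√(LC) = 1/√(0.0991·2.96e-08) = 1.846e+04 rad/s.
Step 2 — f₀ = ω₀/(2π) = 2939 Hz.
Step 3 — Parallel Q: Q = R/(ω₀L) = 76.9/(1.846e+04·0.0991) = 0.04203.
Step 4 — Bandwidth: Δω = ω₀/Q = 4.393e+05 rad/s; BW = Δω/(2π) = 6.992e+04 Hz.

(a) f₀ = 2939 Hz  (b) Q = 0.04203  (c) BW = 6.992e+04 Hz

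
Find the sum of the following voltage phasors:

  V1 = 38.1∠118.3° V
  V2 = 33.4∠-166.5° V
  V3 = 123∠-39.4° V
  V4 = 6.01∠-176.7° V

Step 1 — Convert each phasor to rectangular form:
  V1 = 38.1·(cos(118.3°) + j·sin(118.3°)) = -18.06 + j33.55 V
  V2 = 33.4·(cos(-166.5°) + j·sin(-166.5°)) = -32.48 - j7.797 V
  V3 = 123·(cos(-39.4°) + j·sin(-39.4°)) = 95.05 - j78.07 V
  V4 = 6.01·(cos(-176.7°) + j·sin(-176.7°)) = -6 - j0.346 V
Step 2 — Sum components: V_total = 38.51 - j52.67 V.
Step 3 — Convert to polar: |V_total| = 65.24 V, ∠V_total = -53.8°.

V_total = 65.24∠-53.8° V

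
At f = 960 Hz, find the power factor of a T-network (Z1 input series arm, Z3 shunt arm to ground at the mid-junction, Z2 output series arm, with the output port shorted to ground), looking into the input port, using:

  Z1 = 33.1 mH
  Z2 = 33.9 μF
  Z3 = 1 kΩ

Step 1 — Angular frequency: ω = 2π·f = 2π·960 = 6032 rad/s.
Step 2 — Component impedances:
  Z1: Z = jωL = j·6032·0.0331 = 0 + j199.7 Ω
  Z2: Z = 1/(jωC) = -j/(ω·C) = 0 - j4.89 Ω
  Z3: Z = R = 1000 Ω
Step 3 — With the output port shorted to ground, the output series arm Z2 runs from the junction to ground; the shunt arm Z3 also runs from the junction to ground. They appear in parallel: Z3 || Z2 = 0.02392 - j4.89 Ω.
Step 4 — Series with input arm Z1: Z_in = Z1 + (Z3 || Z2) = 0.02392 + j194.8 Ω = 194.8∠90.0° Ω.
Step 5 — Power factor: PF = cos(φ) = Re(Z)/|Z| = 0.02392/194.8 = 0.0001228.
Step 6 — Type: Im(Z) = 194.8 ⇒ lagging (phase φ = 90.0°).

PF = 0.0001228 (lagging, φ = 90.0°)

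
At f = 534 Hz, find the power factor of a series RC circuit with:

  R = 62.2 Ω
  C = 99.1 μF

Step 1 — Angular frequency: ω = 2π·f = 2π·534 = 3355 rad/s.
Step 2 — Component impedances:
  R: Z = R = 62.2 Ω
  C: Z = 1/(jωC) = -j/(ω·C) = 0 - j3.007 Ω
Step 3 — Series combination: Z_total = R + C = 62.2 - j3.007 Ω = 62.27∠-2.8° Ω.
Step 4 — Power factor: PF = cos(φ) = Re(Z)/|Z| = 62.2/62.273 = 0.9988.
Step 5 — Type: Im(Z) = -3.007 ⇒ leading (phase φ = -2.8°).

PF = 0.9988 (leading, φ = -2.8°)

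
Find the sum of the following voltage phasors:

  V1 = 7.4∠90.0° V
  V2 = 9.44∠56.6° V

Step 1 — Convert each phasor to rectangular form:
  V1 = 7.4·(cos(90.0°) + j·sin(90.0°)) = 0 + j7.4 V
  V2 = 9.44·(cos(56.6°) + j·sin(56.6°)) = 5.197 + j7.881 V
Step 2 — Sum components: V_total = 5.197 + j15.28 V.
Step 3 — Convert to polar: |V_total| = 16.14 V, ∠V_total = 71.2°.

V_total = 16.14∠71.2° V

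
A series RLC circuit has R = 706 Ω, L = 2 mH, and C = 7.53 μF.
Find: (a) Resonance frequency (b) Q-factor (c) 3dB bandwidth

Step 1 — Resonance condition Im(Z)=0 gives ω₀ = 1/√(LC).
Step 2 — ω₀ = 1/√(0.002·7.53e-06) = 8149 rad/s.
Step 3 — f₀ = ω₀/(2π) = 1297 Hz.
Step 4 — Series Q: Q = ω₀L/R = 8149·0.002/706 = 0.02308.
Step 5 — 3dB bandwidth: Δω = ω₀/Q = 3.53e+05 rad/s; BW = Δω/(2π) = 5.618e+04 Hz.

(a) f₀ = 1297 Hz  (b) Q = 0.02308  (c) BW = 5.618e+04 Hz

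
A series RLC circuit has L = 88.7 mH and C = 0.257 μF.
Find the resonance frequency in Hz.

Step 1 — Resonance condition Im(Z)=0 gives ω₀ = 1/√(LC).
Step 2 — ω₀ = 1/√(0.0887·2.57e-07) = 6623 rad/s.
Step 3 — f₀ = ω₀/(2π) = 1054 Hz.

f₀ = 1054 Hz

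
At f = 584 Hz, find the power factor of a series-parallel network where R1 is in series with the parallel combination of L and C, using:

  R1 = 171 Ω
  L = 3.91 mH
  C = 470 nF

Step 1 — Angular frequency: ω = 2π·f = 2π·584 = 3669 rad/s.
Step 2 — Component impedances:
  R1: Z = R = 171 Ω
  L: Z = jωL = j·3669·0.00391 = 0 + j14.35 Ω
  C: Z = 1/(jωC) = -j/(ω·C) = 0 - j579.8 Ω
Step 3 — Parallel branch: L || C = 1/(1/L + 1/C) = 0 + j14.71 Ω.
Step 4 — Series with R1: Z_total = R1 + (L || C) = 171 + j14.71 Ω = 171.6∠4.9° Ω.
Step 5 — Power factor: PF = cos(φ) = Re(Z)/|Z| = 171/171.63 = 0.9963.
Step 6 — Type: Im(Z) = 14.71 ⇒ lagging (phase φ = 4.9°).

PF = 0.9963 (lagging, φ = 4.9°)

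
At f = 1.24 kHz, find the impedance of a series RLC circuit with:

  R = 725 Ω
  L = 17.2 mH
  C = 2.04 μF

Step 1 — Angular frequency: ω = 2π·f = 2π·1240 = 7791 rad/s.
Step 2 — Component impedances:
  R: Z = R = 725 Ω
  L: Z = jωL = j·7791·0.0172 = 0 + j134 Ω
  C: Z = 1/(jωC) = -j/(ω·C) = 0 - j62.92 Ω
Step 3 — Series combination: Z_total = R + L + C = 725 + j71.09 Ω = 728.5∠5.6° Ω.

Z = 725 + j71.09 Ω = 728.5∠5.6° Ω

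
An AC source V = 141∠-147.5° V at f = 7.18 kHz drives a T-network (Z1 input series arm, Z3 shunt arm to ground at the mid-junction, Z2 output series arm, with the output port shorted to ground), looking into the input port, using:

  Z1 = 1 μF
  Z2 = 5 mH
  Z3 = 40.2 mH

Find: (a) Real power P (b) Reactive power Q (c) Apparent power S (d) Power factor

Step 1 — Angular frequency: ω = 2π·f = 2π·7180 = 4.511e+04 rad/s.
Step 2 — Component impedances:
  Z1: Z = 1/(jωC) = -j/(ω·C) = 0 - j22.17 Ω
  Z2: Z = jωL = j·4.511e+04·0.005 = 0 + j225.6 Ω
  Z3: Z = jωL = j·4.511e+04·0.0402 = 0 + j1814 Ω
Step 3 — With the output port shorted to ground, the output series arm Z2 runs from the junction to ground; the shunt arm Z3 also runs from the junction to ground. They appear in parallel: Z3 || Z2 = 0 + j200.6 Ω.
Step 4 — Series with input arm Z1: Z_in = Z1 + (Z3 || Z2) = 0 + j178.4 Ω = 178.4∠90.0° Ω.
Step 5 — Source phasor: V = 141∠-147.5° V = -118.9 - j75.76 V.
Step 6 — Current: I = V / Z = -0.4245 + j0.6664 A = 0.7901∠122.5° A.
Step 7 — Complex power: S = V·I* = 0 + j111.4 VA.
Step 8 — Real power: P = Re(S) = 0 W.
Step 9 — Reactive power: Q = Im(S) = 111.4 VAR.
Step 10 — Apparent power: |S| = 111.4 VA.
Step 11 — Power factor: PF = P/|S| = 0 (lagging).

(a) P = 0 W  (b) Q = 111.4 VAR  (c) S = 111.4 VA  (d) PF = 0 (lagging)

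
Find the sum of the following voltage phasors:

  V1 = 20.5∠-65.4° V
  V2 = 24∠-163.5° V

Step 1 — Convert each phasor to rectangular form:
  V1 = 20.5·(cos(-65.4°) + j·sin(-65.4°)) = 8.534 - j18.64 V
  V2 = 24·(cos(-163.5°) + j·sin(-163.5°)) = -23.01 - j6.816 V
Step 2 — Sum components: V_total = -14.48 - j25.46 V.
Step 3 — Convert to polar: |V_total| = 29.28 V, ∠V_total = -119.6°.

V_total = 29.28∠-119.6° V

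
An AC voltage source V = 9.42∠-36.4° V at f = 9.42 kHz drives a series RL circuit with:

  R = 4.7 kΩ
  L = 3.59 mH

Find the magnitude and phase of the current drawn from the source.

Step 1 — Angular frequency: ω = 2π·f = 2π·9420 = 5.919e+04 rad/s.
Step 2 — Component impedances:
  R: Z = R = 4700 Ω
  L: Z = jωL = j·5.919e+04·0.00359 = 0 + j212.5 Ω
Step 3 — Series combination: Z_total = R + L = 4700 + j212.5 Ω = 4705∠2.6° Ω.
Step 4 — Source phasor: V = 9.42∠-36.4° V = 7.582 - j5.59 V.
Step 5 — Ohm's law: I = V / Z_total = (7.582 - j5.59) / (4700 + j212.5) = 0.001556 - j0.00126 A.
Step 6 — Convert to polar: |I| = 0.002002 A, ∠I = -39.0°.

I = 0.002002∠-39.0° A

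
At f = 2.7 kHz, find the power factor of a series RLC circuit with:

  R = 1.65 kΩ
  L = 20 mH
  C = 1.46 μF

Step 1 — Angular frequency: ω = 2π·f = 2π·2700 = 1.696e+04 rad/s.
Step 2 — Component impedances:
  R: Z = R = 1650 Ω
  L: Z = jωL = j·1.696e+04·0.02 = 0 + j339.3 Ω
  C: Z = 1/(jωC) = -j/(ω·C) = 0 - j40.37 Ω
Step 3 — Series combination: Z_total = R + L + C = 1650 + j298.9 Ω = 1677∠10.3° Ω.
Step 4 — Power factor: PF = cos(φ) = Re(Z)/|Z| = 1650/1676.9 = 0.984.
Step 5 — Type: Im(Z) = 298.9 ⇒ lagging (phase φ = 10.3°).

PF = 0.984 (lagging, φ = 10.3°)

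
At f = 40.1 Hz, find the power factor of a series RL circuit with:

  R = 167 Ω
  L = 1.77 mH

Step 1 — Angular frequency: ω = 2π·f = 2π·40.1 = 252 rad/s.
Step 2 — Component impedances:
  R: Z = R = 167 Ω
  L: Z = jωL = j·252·0.00177 = 0 + j0.446 Ω
Step 3 — Series combination: Z_total = R + L = 167 + j0.446 Ω = 167∠0.2° Ω.
Step 4 — Power factor: PF = cos(φ) = Re(Z)/|Z| = 167/167 = 1.
Step 5 — Type: Im(Z) = 0.446 ⇒ lagging (phase φ = 0.2°).

PF = 1 (lagging, φ = 0.2°)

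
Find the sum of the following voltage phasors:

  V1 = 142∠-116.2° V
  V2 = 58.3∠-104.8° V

Step 1 — Convert each phasor to rectangular form:
  V1 = 142·(cos(-116.2°) + j·sin(-116.2°)) = -62.69 - j127.4 V
  V2 = 58.3·(cos(-104.8°) + j·sin(-104.8°)) = -14.89 - j56.37 V
Step 2 — Sum components: V_total = -77.59 - j183.8 V.
Step 3 — Convert to polar: |V_total| = 199.5 V, ∠V_total = -112.9°.

V_total = 199.5∠-112.9° V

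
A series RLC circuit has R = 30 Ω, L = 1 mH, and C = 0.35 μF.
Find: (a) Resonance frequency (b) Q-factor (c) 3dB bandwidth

Step 1 — Resonance: ω₀ = 1/√(LC) = 1/√(0.001·3.5e-07) = 5.345e+04 rad/s.
Step 2 — f₀ = ω₀/(2π) = 8507 Hz.
Step 3 — Series Q: Q = ω₀L/R = 5.345e+04·0.001/30 = 1.782.
Step 4 — Bandwidth: Δω = ω₀/Q = 3e+04 rad/s; BW = Δω/(2π) = 4775 Hz.

(a) f₀ = 8507 Hz  (b) Q = 1.782  (c) BW = 4775 Hz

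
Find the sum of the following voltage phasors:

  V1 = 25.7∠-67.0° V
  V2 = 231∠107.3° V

Step 1 — Convert each phasor to rectangular form:
  V1 = 25.7·(cos(-67.0°) + j·sin(-67.0°)) = 10.04 - j23.66 V
  V2 = 231·(cos(107.3°) + j·sin(107.3°)) = -68.69 + j220.5 V
Step 2 — Sum components: V_total = -58.65 + j196.9 V.
Step 3 — Convert to polar: |V_total| = 205.4 V, ∠V_total = 106.6°.

V_total = 205.4∠106.6° V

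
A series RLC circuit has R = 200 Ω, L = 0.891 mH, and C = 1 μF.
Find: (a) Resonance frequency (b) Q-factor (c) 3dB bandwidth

Step 1 — Resonance: ω₀ = 1/√(LC) = 1/√(0.000891·1e-06) = 3.35e+04 rad/s.
Step 2 — f₀ = ω₀/(2π) = 5332 Hz.
Step 3 — Series Q: Q = ω₀L/R = 3.35e+04·0.000891/200 = 0.1492.
Step 4 — Bandwidth: Δω = ω₀/Q = 2.245e+05 rad/s; BW = Δω/(2π) = 3.573e+04 Hz.

(a) f₀ = 5332 Hz  (b) Q = 0.1492  (c) BW = 3.573e+04 Hz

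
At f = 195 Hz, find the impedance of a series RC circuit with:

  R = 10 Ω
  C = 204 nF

Step 1 — Angular frequency: ω = 2π·f = 2π·195 = 1225 rad/s.
Step 2 — Component impedances:
  R: Z = R = 10 Ω
  C: Z = 1/(jωC) = -j/(ω·C) = 0 - j4001 Ω
Step 3 — Series combination: Z_total = R + C = 10 - j4001 Ω = 4001∠-89.9° Ω.

Z = 10 - j4001 Ω = 4001∠-89.9° Ω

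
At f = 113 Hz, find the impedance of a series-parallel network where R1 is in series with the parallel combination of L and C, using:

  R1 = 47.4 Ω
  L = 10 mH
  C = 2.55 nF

Step 1 — Angular frequency: ω = 2π·f = 2π·113 = 710 rad/s.
Step 2 — Component impedances:
  R1: Z = R = 47.4 Ω
  L: Z = jωL = j·710·0.01 = 0 + j7.1 Ω
  C: Z = 1/(jωC) = -j/(ω·C) = 0 - j5.523e+05 Ω
Step 3 — Parallel branch: L || C = 1/(1/L + 1/C) = 0 + j7.1 Ω.
Step 4 — Series with R1: Z_total = R1 + (L || C) = 47.4 + j7.1 Ω = 47.93∠8.5° Ω.

Z = 47.4 + j7.1 Ω = 47.93∠8.5° Ω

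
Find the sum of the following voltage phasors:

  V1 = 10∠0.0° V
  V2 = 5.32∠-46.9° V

Step 1 — Convert each phasor to rectangular form:
  V1 = 10·(cos(0.0°) + j·sin(0.0°)) = 10 V
  V2 = 5.32·(cos(-46.9°) + j·sin(-46.9°)) = 3.635 - j3.884 V
Step 2 — Sum components: V_total = 13.64 - j3.884 V.
Step 3 — Convert to polar: |V_total| = 14.18 V, ∠V_total = -15.9°.

V_total = 14.18∠-15.9° V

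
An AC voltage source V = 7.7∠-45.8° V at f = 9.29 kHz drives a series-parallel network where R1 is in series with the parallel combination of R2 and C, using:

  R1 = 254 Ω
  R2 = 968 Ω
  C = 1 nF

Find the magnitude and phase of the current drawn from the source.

Step 1 — Angular frequency: ω = 2π·f = 2π·9290 = 5.837e+04 rad/s.
Step 2 — Component impedances:
  R1: Z = R = 254 Ω
  R2: Z = R = 968 Ω
  C: Z = 1/(jωC) = -j/(ω·C) = 0 - j1.713e+04 Ω
Step 3 — Parallel branch: R2 || C = 1/(1/R2 + 1/C) = 964.9 - j54.52 Ω.
Step 4 — Series with R1: Z_total = R1 + (R2 || C) = 1219 - j54.52 Ω = 1220∠-2.6° Ω.
Step 5 — Source phasor: V = 7.7∠-45.8° V = 5.368 - j5.52 V.
Step 6 — Ohm's law: I = V / Z_total = (5.368 - j5.52) / (1219 - j54.52) = 0.004597 - j0.004323 A.
Step 7 — Convert to polar: |I| = 0.006311 A, ∠I = -43.2°.

I = 0.006311∠-43.2° A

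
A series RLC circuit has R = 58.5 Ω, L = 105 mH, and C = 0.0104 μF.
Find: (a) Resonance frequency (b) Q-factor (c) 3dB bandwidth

Step 1 — Resonance: ω₀ = 1/√(LC) = 1/√(0.105·1.04e-08) = 3.026e+04 rad/s.
Step 2 — f₀ = ω₀/(2π) = 4816 Hz.
Step 3 — Series Q: Q = ω₀L/R = 3.026e+04·0.105/58.5 = 54.32.
Step 4 — Bandwidth: Δω = ω₀/Q = 557.1 rad/s; BW = Δω/(2π) = 88.67 Hz.

(a) f₀ = 4816 Hz  (b) Q = 54.32  (c) BW = 88.67 Hz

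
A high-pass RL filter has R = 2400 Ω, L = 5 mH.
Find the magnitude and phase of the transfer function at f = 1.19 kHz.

Step 1 — Angular frequency: ω = 2π·1190 = 7477 rad/s.
Step 2 — Transfer function: H(jω) = jωL/(R + jωL).
Step 3 — Numerator jωL = j·37.38; denominator R + jωL = 2400 + j37.38.
Step 4 — H = 0.0002426 + j0.01557.
Step 5 — Magnitude: |H| = 0.01558 (-36.2 dB); phase: φ = 89.1°.

|H| = 0.01558 (-36.2 dB), φ = 89.1°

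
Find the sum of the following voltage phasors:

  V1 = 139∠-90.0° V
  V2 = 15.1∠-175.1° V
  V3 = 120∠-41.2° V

Step 1 — Convert each phasor to rectangular form:
  V1 = 139·(cos(-90.0°) + j·sin(-90.0°)) = 0 - j139 V
  V2 = 15.1·(cos(-175.1°) + j·sin(-175.1°)) = -15.04 - j1.29 V
  V3 = 120·(cos(-41.2°) + j·sin(-41.2°)) = 90.29 - j79.04 V
Step 2 — Sum components: V_total = 75.24 - j219.3 V.
Step 3 — Convert to polar: |V_total| = 231.9 V, ∠V_total = -71.1°.

V_total = 231.9∠-71.1° V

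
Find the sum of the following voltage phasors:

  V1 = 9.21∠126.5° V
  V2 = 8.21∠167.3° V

Step 1 — Convert each phasor to rectangular form:
  V1 = 9.21·(cos(126.5°) + j·sin(126.5°)) = -5.478 + j7.404 V
  V2 = 8.21·(cos(167.3°) + j·sin(167.3°)) = -8.009 + j1.805 V
Step 2 — Sum components: V_total = -13.49 + j9.208 V.
Step 3 — Convert to polar: |V_total| = 16.33 V, ∠V_total = 145.7°.

V_total = 16.33∠145.7° V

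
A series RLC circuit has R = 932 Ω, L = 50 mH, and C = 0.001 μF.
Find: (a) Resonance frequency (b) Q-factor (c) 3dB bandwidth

Step 1 — Resonance: ω₀ = 1/√(LC) = 1/√(0.05·1e-09) = 1.414e+05 rad/s.
Step 2 — f₀ = ω₀/(2π) = 2.251e+04 Hz.
Step 3 — Series Q: Q = ω₀L/R = 1.414e+05·0.05/932 = 7.587.
Step 4 — Bandwidth: Δω = ω₀/Q = 1.864e+04 rad/s; BW = Δω/(2π) = 2967 Hz.

(a) f₀ = 2.251e+04 Hz  (b) Q = 7.587  (c) BW = 2967 Hz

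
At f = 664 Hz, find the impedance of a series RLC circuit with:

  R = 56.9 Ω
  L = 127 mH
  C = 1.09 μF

Step 1 — Angular frequency: ω = 2π·f = 2π·664 = 4172 rad/s.
Step 2 — Component impedances:
  R: Z = R = 56.9 Ω
  L: Z = jωL = j·4172·0.127 = 0 + j529.8 Ω
  C: Z = 1/(jωC) = -j/(ω·C) = 0 - j219.9 Ω
Step 3 — Series combination: Z_total = R + L + C = 56.9 + j309.9 Ω = 315.1∠79.6° Ω.

Z = 56.9 + j309.9 Ω = 315.1∠79.6° Ω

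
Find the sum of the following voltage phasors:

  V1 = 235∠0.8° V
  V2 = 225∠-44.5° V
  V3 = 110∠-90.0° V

Step 1 — Convert each phasor to rectangular form:
  V1 = 235·(cos(0.8°) + j·sin(0.8°)) = 235 + j3.281 V
  V2 = 225·(cos(-44.5°) + j·sin(-44.5°)) = 160.5 - j157.7 V
  V3 = 110·(cos(-90.0°) + j·sin(-90.0°)) = 0 - j110 V
Step 2 — Sum components: V_total = 395.5 - j264.4 V.
Step 3 — Convert to polar: |V_total| = 475.7 V, ∠V_total = -33.8°.

V_total = 475.7∠-33.8° V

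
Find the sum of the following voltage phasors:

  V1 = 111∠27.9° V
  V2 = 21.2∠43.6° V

Step 1 — Convert each phasor to rectangular form:
  V1 = 111·(cos(27.9°) + j·sin(27.9°)) = 98.1 + j51.94 V
  V2 = 21.2·(cos(43.6°) + j·sin(43.6°)) = 15.35 + j14.62 V
Step 2 — Sum components: V_total = 113.5 + j66.56 V.
Step 3 — Convert to polar: |V_total| = 131.5 V, ∠V_total = 30.4°.

V_total = 131.5∠30.4° V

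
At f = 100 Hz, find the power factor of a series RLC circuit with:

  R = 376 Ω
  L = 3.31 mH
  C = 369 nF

Step 1 — Angular frequency: ω = 2π·f = 2π·100 = 628.3 rad/s.
Step 2 — Component impedances:
  R: Z = R = 376 Ω
  L: Z = jωL = j·628.3·0.00331 = 0 + j2.08 Ω
  C: Z = 1/(jωC) = -j/(ω·C) = 0 - j4313 Ω
Step 3 — Series combination: Z_total = R + L + C = 376 - j4311 Ω = 4327∠-85.0° Ω.
Step 4 — Power factor: PF = cos(φ) = Re(Z)/|Z| = 376/4327.4 = 0.08689.
Step 5 — Type: Im(Z) = -4311 ⇒ leading (phase φ = -85.0°).

PF = 0.08689 (leading, φ = -85.0°)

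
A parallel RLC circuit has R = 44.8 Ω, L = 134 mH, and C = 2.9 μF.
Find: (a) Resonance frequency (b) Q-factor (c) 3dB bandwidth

Step 1 — Resonance: ω₀ = 1/√(LC) = 1/√(0.134·2.9e-06) = 1604 rad/s.
Step 2 — f₀ = ω₀/(2π) = 255.3 Hz.
Step 3 — Parallel Q: Q = R/(ω₀L) = 44.8/(1604·0.134) = 0.2084.
Step 4 — Bandwidth: Δω = ω₀/Q = 7697 rad/s; BW = Δω/(2π) = 1225 Hz.

(a) f₀ = 255.3 Hz  (b) Q = 0.2084  (c) BW = 1225 Hz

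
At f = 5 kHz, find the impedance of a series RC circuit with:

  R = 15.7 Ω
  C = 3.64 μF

Step 1 — Angular frequency: ω = 2π·f = 2π·5000 = 3.142e+04 rad/s.
Step 2 — Component impedances:
  R: Z = R = 15.7 Ω
  C: Z = 1/(jωC) = -j/(ω·C) = 0 - j8.745 Ω
Step 3 — Series combination: Z_total = R + C = 15.7 - j8.745 Ω = 17.97∠-29.1° Ω.

Z = 15.7 - j8.745 Ω = 17.97∠-29.1° Ω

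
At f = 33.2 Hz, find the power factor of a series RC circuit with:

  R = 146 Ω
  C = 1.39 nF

Step 1 — Angular frequency: ω = 2π·f = 2π·33.2 = 208.6 rad/s.
Step 2 — Component impedances:
  R: Z = R = 146 Ω
  C: Z = 1/(jωC) = -j/(ω·C) = 0 - j3.449e+06 Ω
Step 3 — Series combination: Z_total = R + C = 146 - j3.449e+06 Ω = 3.449e+06∠-90.0° Ω.
Step 4 — Power factor: PF = cos(φ) = Re(Z)/|Z| = 146/3.449e+06 = 4.233e-05.
Step 5 — Type: Im(Z) = -3.449e+06 ⇒ leading (phase φ = -90.0°).

PF = 4.233e-05 (leading, φ = -90.0°)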